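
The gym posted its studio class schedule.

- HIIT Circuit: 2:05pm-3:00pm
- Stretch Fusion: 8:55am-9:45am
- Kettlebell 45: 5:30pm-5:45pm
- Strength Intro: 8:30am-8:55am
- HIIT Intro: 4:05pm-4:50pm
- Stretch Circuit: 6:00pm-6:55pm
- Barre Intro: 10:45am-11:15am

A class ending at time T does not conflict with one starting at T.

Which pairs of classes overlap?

no overlapping pairs

Check each pair: they overlap iff neither finishes before the other starts.
Sorted by start: Strength Intro, Stretch Fusion, Barre Intro, HIIT Circuit, HIIT Intro, Kettlebell 45, Stretch Circuit.
Stretch Fusion starts exactly when Strength Intro ends (back-to-back, no overlap); Strength Intro is clear from here.
Barre Intro starts after Stretch Fusion ends; Stretch Fusion is clear from here.
HIIT Circuit starts after Barre Intro ends; Barre Intro is clear from here.
HIIT Intro starts after HIIT Circuit ends; HIIT Circuit is clear from here.
Kettlebell 45 starts after HIIT Intro ends; HIIT Intro is clear from here.
Stretch Circuit starts after Kettlebell 45 ends.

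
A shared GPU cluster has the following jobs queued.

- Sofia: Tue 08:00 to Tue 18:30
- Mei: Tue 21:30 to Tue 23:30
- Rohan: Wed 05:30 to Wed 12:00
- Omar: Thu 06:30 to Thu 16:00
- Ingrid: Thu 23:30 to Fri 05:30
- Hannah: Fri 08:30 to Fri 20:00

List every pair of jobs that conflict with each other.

none

Sorted by start: Sofia, Mei, Rohan, Omar, Ingrid, Hannah.
Mei starts after Sofia ends — done with Sofia.
Rohan starts after Mei ends — done with Mei.
Omar starts after Rohan ends — done with Rohan.
Ingrid starts after Omar ends — done with Omar.
Hannah starts after Ingrid ends.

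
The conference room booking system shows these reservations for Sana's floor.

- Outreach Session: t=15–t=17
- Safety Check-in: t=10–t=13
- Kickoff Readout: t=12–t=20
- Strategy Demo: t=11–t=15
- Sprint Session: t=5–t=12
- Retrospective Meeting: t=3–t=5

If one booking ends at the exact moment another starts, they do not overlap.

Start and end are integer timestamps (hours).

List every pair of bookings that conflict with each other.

Sorted by start: Retrospective Meeting, Sprint Session, Safety Check-in, Strategy Demo, Kickoff Readout, Outreach Session.
Sprint Session starts exactly when Retrospective Meeting ends (back-to-back, no overlap) — done with Retrospective Meeting.
Safety Check-in starts before Sprint Session ends → Sprint Session and Safety Check-in overlap.
Strategy Demo starts before Sprint Session ends → Sprint Session and Strategy Demo overlap.
Kickoff Readout starts exactly when Sprint Session ends (back-to-back, no overlap) — done with Sprint Session.
Strategy Demo starts before Safety Check-in ends → Safety Check-in and Strategy Demo overlap.
Kickoff Readout starts before Safety Check-in ends → Safety Check-in and Kickoff Readout overlap.
Outreach Session starts after Safety Check-in ends.
Kickoff Readout starts before Strategy Demo ends → Strategy Demo and Kickoff Readout overlap.
Outreach Session starts exactly when Strategy Demo ends (back-to-back, no overlap).
Outreach Session starts before Kickoff Readout ends → Kickoff Readout and Outreach Session overlap.

Kickoff Readout & Outreach Session, Kickoff Readout & Safety Check-in, Kickoff Readout & Strategy Demo, Safety Check-in & Sprint Session, Safety Check-in & Strategy Demo, Sprint Session & Strategy Demo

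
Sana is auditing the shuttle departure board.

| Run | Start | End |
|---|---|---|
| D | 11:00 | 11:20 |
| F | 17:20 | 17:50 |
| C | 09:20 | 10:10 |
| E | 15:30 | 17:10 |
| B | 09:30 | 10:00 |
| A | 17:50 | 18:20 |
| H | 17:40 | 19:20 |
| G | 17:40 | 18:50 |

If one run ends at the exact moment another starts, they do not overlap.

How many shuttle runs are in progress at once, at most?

Sweep the timeline, counting +1 at each start and −1 at each end (ends before starts at a tie):
09:20 start C → 1
09:30 start B → 2
10:00 end B → 1
10:10 end C → 0
11:00 start D → 1
11:20 end D → 0
15:30 start E → 1
17:10 end E → 0
17:20 start F → 1
17:40 start G → 2
17:40 start H → 3
17:50 end F → 2
17:50 start A → 3
18:20 end A → 2
18:50 end G → 1
19:20 end H → 0
Peak is 3, at 17:40 (F, G, H).

3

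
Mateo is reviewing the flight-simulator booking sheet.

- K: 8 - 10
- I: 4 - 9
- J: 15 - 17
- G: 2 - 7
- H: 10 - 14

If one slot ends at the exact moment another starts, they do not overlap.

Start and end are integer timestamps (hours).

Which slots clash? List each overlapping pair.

Sorted by start: G, I, K, H, J.
I starts before G ends → G and I overlap.
K starts after G ends, so G has no further overlaps.
K starts before I ends → I and K overlap.
H starts after I ends, so I has no further overlaps.
H starts exactly when K ends (back-to-back, no overlap), so K has no further overlaps.
J starts after H ends.

G & I, I & K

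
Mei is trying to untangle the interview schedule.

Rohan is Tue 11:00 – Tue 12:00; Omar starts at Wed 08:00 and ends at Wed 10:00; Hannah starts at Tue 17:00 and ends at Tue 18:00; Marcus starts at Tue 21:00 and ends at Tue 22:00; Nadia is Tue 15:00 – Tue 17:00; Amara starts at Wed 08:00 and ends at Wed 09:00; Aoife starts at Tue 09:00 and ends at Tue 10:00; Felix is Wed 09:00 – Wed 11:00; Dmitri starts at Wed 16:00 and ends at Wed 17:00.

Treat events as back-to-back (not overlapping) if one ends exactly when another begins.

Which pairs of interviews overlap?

Amara & Omar, Felix & Omar

Two intervals overlap when each starts before the other ends.
Sorted by start: Aoife, Rohan, Nadia, Hannah, Marcus, Omar, Amara, Felix, Dmitri.
Rohan starts after Aoife ends — done with Aoife.
Nadia starts after Rohan ends — done with Rohan.
Hannah starts exactly when Nadia ends (back-to-back, no overlap) — done with Nadia.
Marcus starts after Hannah ends — done with Hannah.
Omar starts after Marcus ends — done with Marcus.
Amara starts before Omar ends → Omar and Amara overlap.
Felix starts before Omar ends → Omar and Felix overlap.
Dmitri starts after Omar ends.
Felix starts exactly when Amara ends (back-to-back, no overlap) — done with Amara.
Dmitri starts after Felix ends.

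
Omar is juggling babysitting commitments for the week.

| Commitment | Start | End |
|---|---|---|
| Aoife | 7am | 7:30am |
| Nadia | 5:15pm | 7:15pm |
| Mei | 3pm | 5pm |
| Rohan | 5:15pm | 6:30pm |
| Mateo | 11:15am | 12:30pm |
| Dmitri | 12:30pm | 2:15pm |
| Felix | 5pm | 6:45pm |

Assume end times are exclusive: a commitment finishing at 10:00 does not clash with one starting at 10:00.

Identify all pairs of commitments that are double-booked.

Felix & Nadia, Felix & Rohan, Nadia & Rohan

Check each pair: they overlap iff neither finishes before the other starts.
Sorted by start: Aoife, Mateo, Dmitri, Mei, Felix, Nadia, Rohan.
Mateo starts after Aoife ends, so nothing later overlaps Aoife either.
Dmitri starts exactly when Mateo ends (back-to-back, no overlap), so nothing later overlaps Mateo either.
Mei starts after Dmitri ends, so nothing later overlaps Dmitri either.
Felix starts exactly when Mei ends (back-to-back, no overlap), so nothing later overlaps Mei either.
Nadia starts before Felix ends → Felix and Nadia overlap.
Rohan starts before Felix ends → Felix and Rohan overlap.
Rohan starts before Nadia ends → Nadia and Rohan overlap.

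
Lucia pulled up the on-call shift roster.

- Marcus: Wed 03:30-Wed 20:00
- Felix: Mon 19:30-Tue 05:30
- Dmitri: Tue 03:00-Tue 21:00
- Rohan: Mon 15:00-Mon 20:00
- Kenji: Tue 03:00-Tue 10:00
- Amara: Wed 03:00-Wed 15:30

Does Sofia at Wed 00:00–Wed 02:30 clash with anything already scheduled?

Rohan: ends Mon 20:00 at or before Sofia starts Wed 00:00 → clear.
Felix: ends Tue 05:30 at or before Sofia starts Wed 00:00 → clear.
Kenji: ends Tue 10:00 at or before Sofia starts Wed 00:00 → clear.
Dmitri: ends Tue 21:00 at or before Sofia starts Wed 00:00 → clear.
Amara: starts Wed 03:00 at or after Sofia ends Wed 02:30 → clear.
Marcus: starts Wed 03:30 at or after Sofia ends Wed 02:30 → clear.

No — it doesn't clash with anything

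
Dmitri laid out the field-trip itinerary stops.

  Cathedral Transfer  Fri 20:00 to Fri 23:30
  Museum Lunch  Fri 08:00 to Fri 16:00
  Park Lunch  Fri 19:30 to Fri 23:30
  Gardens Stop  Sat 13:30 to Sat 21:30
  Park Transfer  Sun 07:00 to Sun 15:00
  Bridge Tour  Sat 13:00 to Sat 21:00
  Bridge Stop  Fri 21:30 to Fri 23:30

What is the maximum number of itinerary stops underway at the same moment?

3

Walk through starts and ends in time order (an end at T is processed before a start at T):
Fri 08:00 start Museum Lunch → 1
Fri 16:00 end Museum Lunch → 0
Fri 19:30 start Park Lunch → 1
Fri 20:00 start Cathedral Transfer → 2
Fri 21:30 start Bridge Stop → 3
Fri 23:30 end Bridge Stop → 2
Fri 23:30 end Cathedral Transfer → 1
Fri 23:30 end Park Lunch → 0
Sat 13:00 start Bridge Tour → 1
Sat 13:30 start Gardens Stop → 2
Sat 21:00 end Bridge Tour → 1
Sat 21:30 end Gardens Stop → 0
Sun 07:00 start Park Transfer → 1
Sun 15:00 end Park Transfer → 0
Peak is 3, at Fri 21:30 (Bridge Stop, Cathedral Transfer, Park Lunch).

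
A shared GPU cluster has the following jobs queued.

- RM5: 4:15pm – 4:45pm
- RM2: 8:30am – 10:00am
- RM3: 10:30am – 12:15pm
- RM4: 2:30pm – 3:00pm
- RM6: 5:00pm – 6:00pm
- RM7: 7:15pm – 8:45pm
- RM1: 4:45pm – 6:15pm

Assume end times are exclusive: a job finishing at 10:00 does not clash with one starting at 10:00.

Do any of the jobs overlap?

Yes

Two intervals overlap when each starts before the other ends.
Sorted by start: RM2, RM3, RM4, RM5, RM1, RM6, RM7.
RM3 starts after RM2 ends, so nothing later overlaps RM2 either.
RM4 starts after RM3 ends, so nothing later overlaps RM3 either.
RM5 starts after RM4 ends, so nothing later overlaps RM4 either.
RM1 starts exactly when RM5 ends (back-to-back, no overlap), so nothing later overlaps RM5 either.
RM6 starts before RM1 ends → RM1 and RM6 overlap.
That's a conflict, so the schedule is not conflict-free.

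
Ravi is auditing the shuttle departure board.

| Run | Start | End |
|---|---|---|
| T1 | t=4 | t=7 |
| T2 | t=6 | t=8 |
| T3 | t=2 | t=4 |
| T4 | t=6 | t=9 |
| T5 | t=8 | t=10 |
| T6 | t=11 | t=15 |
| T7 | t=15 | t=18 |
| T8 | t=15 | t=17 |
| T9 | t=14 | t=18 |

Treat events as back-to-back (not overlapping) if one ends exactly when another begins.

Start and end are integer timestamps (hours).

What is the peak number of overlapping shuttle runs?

Walk through starts and ends in time order (an end at T is processed before a start at T):
t=2 start T3 → 1
t=4 end T3 → 0
t=4 start T1 → 1
t=6 start T2 → 2
t=6 start T4 → 3
t=7 end T1 → 2
t=8 end T2 → 1
t=8 start T5 → 2
t=9 end T4 → 1
t=10 end T5 → 0
t=11 start T6 → 1
t=14 start T9 → 2
t=15 end T6 → 1
t=15 start T7 → 2
t=15 start T8 → 3
t=17 end T8 → 2
t=18 end T7 → 1
t=18 end T9 → 0
Peak is 3, at t=6 (T1, T2, T4).

3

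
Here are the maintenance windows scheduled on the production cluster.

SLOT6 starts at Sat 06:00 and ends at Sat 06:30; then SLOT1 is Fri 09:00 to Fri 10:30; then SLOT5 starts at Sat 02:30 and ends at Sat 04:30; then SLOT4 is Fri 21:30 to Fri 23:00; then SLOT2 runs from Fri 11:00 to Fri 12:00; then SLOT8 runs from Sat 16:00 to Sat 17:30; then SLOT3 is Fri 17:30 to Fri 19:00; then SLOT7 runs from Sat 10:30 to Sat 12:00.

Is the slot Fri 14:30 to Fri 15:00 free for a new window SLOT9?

SLOT1: ends Fri 10:30 at or before SLOT9 starts Fri 14:30 → clear.
SLOT2: ends Fri 12:00 at or before SLOT9 starts Fri 14:30 → clear.
SLOT3: starts Fri 17:30 at or after SLOT9 ends Fri 15:00 → clear.
SLOT4: starts Fri 21:30 at or after SLOT9 ends Fri 15:00 → clear.
SLOT5: starts Sat 02:30 at or after SLOT9 ends Fri 15:00 → clear.
SLOT6: starts Sat 06:00 at or after SLOT9 ends Fri 15:00 → clear.
SLOT7: starts Sat 10:30 at or after SLOT9 ends Fri 15:00 → clear.
SLOT8: starts Sat 16:00 at or after SLOT9 ends Fri 15:00 → clear.

Yes — the slot is free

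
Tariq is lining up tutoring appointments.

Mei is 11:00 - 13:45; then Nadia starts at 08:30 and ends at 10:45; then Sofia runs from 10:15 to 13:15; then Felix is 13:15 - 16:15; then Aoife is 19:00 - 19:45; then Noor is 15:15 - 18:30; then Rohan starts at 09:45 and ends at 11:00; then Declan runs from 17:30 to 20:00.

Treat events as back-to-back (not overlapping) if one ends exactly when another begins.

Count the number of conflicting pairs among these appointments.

8

Sorted by start: Nadia, Rohan, Sofia, Mei, Felix, Noor, Declan, Aoife.
Rohan starts before Nadia ends → Nadia and Rohan overlap.
Sofia starts before Nadia ends → Nadia and Sofia overlap.
Mei starts after Nadia ends, so nothing later overlaps Nadia either.
Sofia starts before Rohan ends → Rohan and Sofia overlap.
Mei starts exactly when Rohan ends (back-to-back, no overlap), so nothing later overlaps Rohan either.
Mei starts before Sofia ends → Sofia and Mei overlap.
Felix starts exactly when Sofia ends (back-to-back, no overlap), so nothing later overlaps Sofia either.
Felix starts before Mei ends → Mei and Felix overlap.
Noor starts after Mei ends, so nothing later overlaps Mei either.
Noor starts before Felix ends → Felix and Noor overlap.
Declan starts after Felix ends, so nothing later overlaps Felix either.
Declan starts before Noor ends → Noor and Declan overlap.
Aoife starts after Noor ends.
Aoife starts before Declan ends → Declan and Aoife overlap.
Overlapping pairs: Aoife & Declan, Declan & Noor, Felix & Mei, Felix & Noor, Mei & Sofia, Nadia & Rohan, Nadia & Sofia, Rohan & Sofia — 8 in total.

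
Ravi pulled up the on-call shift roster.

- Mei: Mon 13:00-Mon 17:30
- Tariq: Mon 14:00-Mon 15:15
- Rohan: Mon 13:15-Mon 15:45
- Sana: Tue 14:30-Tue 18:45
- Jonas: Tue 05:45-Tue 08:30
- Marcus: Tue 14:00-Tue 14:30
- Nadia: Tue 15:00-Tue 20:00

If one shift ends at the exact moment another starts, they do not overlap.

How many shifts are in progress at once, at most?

3

Sort all start/end points and keep a running count:
Mon 13:00 start Mei → 1
Mon 13:15 start Rohan → 2
Mon 14:00 start Tariq → 3
Mon 15:15 end Tariq → 2
Mon 15:45 end Rohan → 1
Mon 17:30 end Mei → 0
Tue 05:45 start Jonas → 1
Tue 08:30 end Jonas → 0
Tue 14:00 start Marcus → 1
Tue 14:30 end Marcus → 0
Tue 14:30 start Sana → 1
Tue 15:00 start Nadia → 2
Tue 18:45 end Sana → 1
Tue 20:00 end Nadia → 0
Peak is 3, at Mon 14:00 (Mei, Rohan, Tariq).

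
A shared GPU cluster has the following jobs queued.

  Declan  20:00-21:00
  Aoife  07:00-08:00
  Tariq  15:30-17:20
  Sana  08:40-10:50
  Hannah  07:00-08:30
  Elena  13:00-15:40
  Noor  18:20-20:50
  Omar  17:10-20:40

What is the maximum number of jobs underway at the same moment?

3

Walk through starts and ends in time order (an end at T is processed before a start at T):
07:00 start Aoife → 1
07:00 start Hannah → 2
08:00 end Aoife → 1
08:30 end Hannah → 0
08:40 start Sana → 1
10:50 end Sana → 0
13:00 start Elena → 1
15:30 start Tariq → 2
15:40 end Elena → 1
17:10 start Omar → 2
17:20 end Tariq → 1
18:20 start Noor → 2
20:00 start Declan → 3
20:40 end Omar → 2
20:50 end Noor → 1
21:00 end Declan → 0
Peak is 3, at 20:00 (Declan, Noor, Omar).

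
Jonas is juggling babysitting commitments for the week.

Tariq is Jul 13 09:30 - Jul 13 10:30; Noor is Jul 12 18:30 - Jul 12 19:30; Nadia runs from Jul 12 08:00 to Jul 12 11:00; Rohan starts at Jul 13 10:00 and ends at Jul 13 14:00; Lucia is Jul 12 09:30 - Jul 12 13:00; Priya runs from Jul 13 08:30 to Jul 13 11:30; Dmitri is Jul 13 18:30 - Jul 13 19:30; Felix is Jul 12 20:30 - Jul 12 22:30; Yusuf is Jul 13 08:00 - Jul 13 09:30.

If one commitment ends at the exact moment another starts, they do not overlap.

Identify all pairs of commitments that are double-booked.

Lucia & Nadia, Priya & Rohan, Priya & Tariq, Priya & Yusuf, Rohan & Tariq

Sorted by start: Nadia, Lucia, Noor, Felix, Yusuf, Priya, Tariq, Rohan, Dmitri.
Lucia starts before Nadia ends → Nadia and Lucia overlap.
Noor starts after Nadia ends, so Nadia has no further overlaps.
Noor starts after Lucia ends, so Lucia has no further overlaps.
Felix starts after Noor ends, so Noor has no further overlaps.
Yusuf starts after Felix ends, so Felix has no further overlaps.
Priya starts before Yusuf ends → Yusuf and Priya overlap.
Tariq starts exactly when Yusuf ends (back-to-back, no overlap), so Yusuf has no further overlaps.
Tariq starts before Priya ends → Priya and Tariq overlap.
Rohan starts before Priya ends → Priya and Rohan overlap.
Dmitri starts after Priya ends.
Rohan starts before Tariq ends → Tariq and Rohan overlap.
Dmitri starts after Tariq ends.
Dmitri starts after Rohan ends.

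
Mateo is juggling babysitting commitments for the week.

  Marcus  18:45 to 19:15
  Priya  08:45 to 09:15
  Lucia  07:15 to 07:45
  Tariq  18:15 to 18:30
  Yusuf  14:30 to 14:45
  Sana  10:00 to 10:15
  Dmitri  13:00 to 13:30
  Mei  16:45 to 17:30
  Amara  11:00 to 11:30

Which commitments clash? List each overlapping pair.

Sorted by start: Lucia, Priya, Sana, Amara, Dmitri, Yusuf, Mei, Tariq, Marcus.
Priya starts after Lucia ends, so Lucia has no further overlaps.
Sana starts after Priya ends, so Priya has no further overlaps.
Amara starts after Sana ends, so Sana has no further overlaps.
Dmitri starts after Amara ends, so Amara has no further overlaps.
Yusuf starts after Dmitri ends, so Dmitri has no further overlaps.
Mei starts after Yusuf ends, so Yusuf has no further overlaps.
Tariq starts after Mei ends, so Mei has no further overlaps.
Marcus starts after Tariq ends.

no conflicts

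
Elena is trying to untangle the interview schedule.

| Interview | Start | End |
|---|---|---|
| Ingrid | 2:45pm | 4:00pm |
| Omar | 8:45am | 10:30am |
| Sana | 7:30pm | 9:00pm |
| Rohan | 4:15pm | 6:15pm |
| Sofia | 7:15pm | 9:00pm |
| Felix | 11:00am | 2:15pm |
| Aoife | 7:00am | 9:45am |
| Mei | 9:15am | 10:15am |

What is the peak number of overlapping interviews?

Sort all start/end points and keep a running count:
7:00am start Aoife → 1
8:45am start Omar → 2
9:15am start Mei → 3
9:45am end Aoife → 2
10:15am end Mei → 1
10:30am end Omar → 0
11:00am start Felix → 1
2:15pm end Felix → 0
2:45pm start Ingrid → 1
4:00pm end Ingrid → 0
4:15pm start Rohan → 1
6:15pm end Rohan → 0
7:15pm start Sofia → 1
7:30pm start Sana → 2
9:00pm end Sana → 1
9:00pm end Sofia → 0
Peak is 3, at 9:15am (Aoife, Mei, Omar).

3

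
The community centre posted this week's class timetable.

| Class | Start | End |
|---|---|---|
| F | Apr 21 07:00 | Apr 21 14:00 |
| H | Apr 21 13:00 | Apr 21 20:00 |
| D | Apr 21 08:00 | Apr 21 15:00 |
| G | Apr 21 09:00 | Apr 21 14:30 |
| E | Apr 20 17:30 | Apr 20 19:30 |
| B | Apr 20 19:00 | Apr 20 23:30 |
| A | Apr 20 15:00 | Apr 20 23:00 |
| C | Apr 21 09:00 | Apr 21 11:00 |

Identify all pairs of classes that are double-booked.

A & B, A & E, B & E, C & D, C & F, C & G, D & F, D & G, D & H, F & G, F & H, G & H

Sorted by start: A, E, B, F, D, C, G, H.
E starts before A ends → A and E overlap.
B starts before A ends → A and B overlap.
F starts after A ends, so A has no further overlaps.
B starts before E ends → E and B overlap.
F starts after E ends, so E has no further overlaps.
F starts after B ends, so B has no further overlaps.
D starts before F ends → F and D overlap.
C starts before F ends → F and C overlap.
G starts before F ends → F and G overlap.
H starts before F ends → F and H overlap.
C starts before D ends → D and C overlap.
G starts before D ends → D and G overlap.
H starts before D ends → D and H overlap.
G starts before C ends → C and G overlap.
H starts after C ends.
H starts before G ends → G and H overlap.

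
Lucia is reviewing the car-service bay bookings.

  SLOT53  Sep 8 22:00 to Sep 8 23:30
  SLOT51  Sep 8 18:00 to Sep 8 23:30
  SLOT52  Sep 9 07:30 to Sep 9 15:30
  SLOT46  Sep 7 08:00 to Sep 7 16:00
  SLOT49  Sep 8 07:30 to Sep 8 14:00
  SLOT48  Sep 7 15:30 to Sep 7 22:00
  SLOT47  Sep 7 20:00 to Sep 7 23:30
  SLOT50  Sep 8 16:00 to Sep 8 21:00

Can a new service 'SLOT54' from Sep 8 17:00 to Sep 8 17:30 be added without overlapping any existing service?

No — it overlaps SLOT50

SLOT46: ends Sep 7 16:00 at or before SLOT54 starts Sep 8 17:00 → clear.
SLOT48: ends Sep 7 22:00 at or before SLOT54 starts Sep 8 17:00 → clear.
SLOT47: ends Sep 7 23:30 at or before SLOT54 starts Sep 8 17:00 → clear.
SLOT49: ends Sep 8 14:00 at or before SLOT54 starts Sep 8 17:00 → clear.
SLOT50: starts Sep 8 16:00 before SLOT54 ends Sep 8 17:30, and ends Sep 8 21:00 after SLOT54 starts Sep 8 17:00 → overlap.
SLOT51: starts Sep 8 18:00 at or after SLOT54 ends Sep 8 17:30 → clear.
SLOT53: starts Sep 8 22:00 at or after SLOT54 ends Sep 8 17:30 → clear.
SLOT52: starts Sep 9 07:30 at or after SLOT54 ends Sep 8 17:30 → clear.
SLOT54 overlaps SLOT50.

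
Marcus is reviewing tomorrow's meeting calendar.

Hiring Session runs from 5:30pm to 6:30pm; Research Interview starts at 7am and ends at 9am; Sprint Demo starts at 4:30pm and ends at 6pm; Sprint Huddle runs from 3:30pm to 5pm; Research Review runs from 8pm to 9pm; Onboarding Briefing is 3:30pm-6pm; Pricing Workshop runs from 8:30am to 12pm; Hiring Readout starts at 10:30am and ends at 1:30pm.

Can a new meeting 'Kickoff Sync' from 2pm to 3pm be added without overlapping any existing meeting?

Research Interview: ends 9am at or before Kickoff Sync starts 2pm → clear.
Pricing Workshop: ends 12pm at or before Kickoff Sync starts 2pm → clear.
Hiring Readout: ends 1:30pm at or before Kickoff Sync starts 2pm → clear.
Sprint Huddle: starts 3:30pm at or after Kickoff Sync ends 3pm → clear.
Onboarding Briefing: starts 3:30pm at or after Kickoff Sync ends 3pm → clear.
Sprint Demo: starts 4:30pm at or after Kickoff Sync ends 3pm → clear.
Hiring Session: starts 5:30pm at or after Kickoff Sync ends 3pm → clear.
Research Review: starts 8pm at or after Kickoff Sync ends 3pm → clear.

Yes — the slot is free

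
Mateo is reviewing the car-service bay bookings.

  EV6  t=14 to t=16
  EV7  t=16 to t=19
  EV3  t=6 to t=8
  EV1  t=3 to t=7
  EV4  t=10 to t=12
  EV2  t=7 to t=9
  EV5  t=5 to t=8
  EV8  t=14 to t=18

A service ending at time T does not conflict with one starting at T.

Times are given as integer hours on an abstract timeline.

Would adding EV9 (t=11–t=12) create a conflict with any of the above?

EV1: ends t=7 at or before EV9 starts t=11 → clear.
EV5: ends t=8 at or before EV9 starts t=11 → clear.
EV3: ends t=8 at or before EV9 starts t=11 → clear.
EV2: ends t=9 at or before EV9 starts t=11 → clear.
EV4: starts t=10 before EV9 ends t=12, and ends t=12 after EV9 starts t=11 → overlap.
EV6: starts t=14 at or after EV9 ends t=12 → clear.
EV8: starts t=14 at or after EV9 ends t=12 → clear.
EV7: starts t=16 at or after EV9 ends t=12 → clear.
EV9 overlaps EV4.

Yes — it overlaps EV4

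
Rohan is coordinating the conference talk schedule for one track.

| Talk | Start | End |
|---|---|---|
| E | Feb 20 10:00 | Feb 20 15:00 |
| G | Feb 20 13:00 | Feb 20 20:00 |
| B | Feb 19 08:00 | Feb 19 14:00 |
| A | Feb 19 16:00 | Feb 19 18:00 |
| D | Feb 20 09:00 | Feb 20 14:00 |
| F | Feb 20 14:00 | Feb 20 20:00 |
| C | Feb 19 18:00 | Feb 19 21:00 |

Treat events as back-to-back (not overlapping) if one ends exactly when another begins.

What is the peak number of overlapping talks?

3

Walk through starts and ends in time order (an end at T is processed before a start at T):
Feb 19 08:00 start B → 1
Feb 19 14:00 end B → 0
Feb 19 16:00 start A → 1
Feb 19 18:00 end A → 0
Feb 19 18:00 start C → 1
Feb 19 21:00 end C → 0
Feb 20 09:00 start D → 1
Feb 20 10:00 start E → 2
Feb 20 13:00 start G → 3
Feb 20 14:00 end D → 2
Feb 20 14:00 start F → 3
Feb 20 15:00 end E → 2
Feb 20 20:00 end F → 1
Feb 20 20:00 end G → 0
Peak is 3, at Feb 20 13:00 (D, E, G).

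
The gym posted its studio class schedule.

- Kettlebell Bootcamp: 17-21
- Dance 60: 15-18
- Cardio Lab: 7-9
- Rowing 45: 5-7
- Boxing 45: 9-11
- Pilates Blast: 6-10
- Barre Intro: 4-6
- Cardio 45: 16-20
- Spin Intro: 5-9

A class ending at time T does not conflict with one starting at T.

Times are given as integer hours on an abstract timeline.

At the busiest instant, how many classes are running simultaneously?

3

Sort all start/end points and keep a running count:
4 start Barre Intro → 1
5 start Rowing 45 → 2
5 start Spin Intro → 3
6 end Barre Intro → 2
6 start Pilates Blast → 3
7 end Rowing 45 → 2
7 start Cardio Lab → 3
9 end Cardio Lab → 2
9 end Spin Intro → 1
9 start Boxing 45 → 2
10 end Pilates Blast → 1
11 end Boxing 45 → 0
15 start Dance 60 → 1
16 start Cardio 45 → 2
17 start Kettlebell Bootcamp → 3
18 end Dance 60 → 2
20 end Cardio 45 → 1
21 end Kettlebell Bootcamp → 0
Peak is 3, at 5 (Barre Intro, Rowing 45, Spin Intro).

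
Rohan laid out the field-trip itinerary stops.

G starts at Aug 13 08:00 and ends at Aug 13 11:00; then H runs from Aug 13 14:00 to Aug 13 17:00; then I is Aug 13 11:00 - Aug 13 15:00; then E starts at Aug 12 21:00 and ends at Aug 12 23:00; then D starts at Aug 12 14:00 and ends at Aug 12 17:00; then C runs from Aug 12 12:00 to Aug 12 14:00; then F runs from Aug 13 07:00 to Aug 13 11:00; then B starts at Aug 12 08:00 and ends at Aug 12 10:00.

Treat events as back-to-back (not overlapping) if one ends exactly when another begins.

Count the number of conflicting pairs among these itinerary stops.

Sorted by start: B, C, D, E, F, G, I, H.
C starts after B ends; B is clear from here.
D starts exactly when C ends (back-to-back, no overlap); C is clear from here.
E starts after D ends; D is clear from here.
F starts after E ends; E is clear from here.
G starts before F ends → F and G overlap.
I starts exactly when F ends (back-to-back, no overlap); F is clear from here.
I starts exactly when G ends (back-to-back, no overlap); G is clear from here.
H starts before I ends → I and H overlap.
Overlapping pairs: F & G, H & I — 2 in total.

2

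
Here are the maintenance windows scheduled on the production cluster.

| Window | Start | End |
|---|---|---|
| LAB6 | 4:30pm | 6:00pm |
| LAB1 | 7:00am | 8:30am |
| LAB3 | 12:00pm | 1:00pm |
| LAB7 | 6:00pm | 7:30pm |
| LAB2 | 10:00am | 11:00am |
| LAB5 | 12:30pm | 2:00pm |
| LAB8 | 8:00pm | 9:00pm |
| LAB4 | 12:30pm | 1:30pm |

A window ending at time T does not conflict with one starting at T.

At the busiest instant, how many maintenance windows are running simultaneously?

3

Sweep the timeline, counting +1 at each start and −1 at each end (ends before starts at a tie):
7:00am start LAB1 → 1
8:30am end LAB1 → 0
10:00am start LAB2 → 1
11:00am end LAB2 → 0
12:00pm start LAB3 → 1
12:30pm start LAB4 → 2
12:30pm start LAB5 → 3
1:00pm end LAB3 → 2
1:30pm end LAB4 → 1
2:00pm end LAB5 → 0
4:30pm start LAB6 → 1
6:00pm end LAB6 → 0
6:00pm start LAB7 → 1
7:30pm end LAB7 → 0
8:00pm start LAB8 → 1
9:00pm end LAB8 → 0
Peak is 3, at 12:30pm (LAB3, LAB4, LAB5).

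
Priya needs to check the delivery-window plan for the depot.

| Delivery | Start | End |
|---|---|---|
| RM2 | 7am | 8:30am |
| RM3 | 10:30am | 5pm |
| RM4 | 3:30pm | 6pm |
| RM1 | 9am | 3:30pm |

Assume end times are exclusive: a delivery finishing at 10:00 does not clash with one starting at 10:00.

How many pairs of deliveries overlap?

2

Sorted by start: RM2, RM1, RM3, RM4.
RM1 starts after RM2 ends — done with RM2.
RM3 starts before RM1 ends → RM1 and RM3 overlap.
RM4 starts exactly when RM1 ends (back-to-back, no overlap).
RM4 starts before RM3 ends → RM3 and RM4 overlap.
Overlapping pairs: RM1 & RM3, RM3 & RM4 — 2 in total.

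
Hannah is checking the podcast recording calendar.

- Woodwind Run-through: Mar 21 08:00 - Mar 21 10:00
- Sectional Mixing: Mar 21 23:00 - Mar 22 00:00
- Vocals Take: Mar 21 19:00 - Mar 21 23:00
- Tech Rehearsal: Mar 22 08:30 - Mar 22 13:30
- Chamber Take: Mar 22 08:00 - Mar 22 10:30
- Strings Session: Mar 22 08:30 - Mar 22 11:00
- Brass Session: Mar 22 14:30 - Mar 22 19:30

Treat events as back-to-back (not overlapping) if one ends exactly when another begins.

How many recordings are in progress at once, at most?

3

Sweep the timeline, counting +1 at each start and −1 at each end (ends before starts at a tie):
Mar 21 08:00 start Woodwind Run-through → 1
Mar 21 10:00 end Woodwind Run-through → 0
Mar 21 19:00 start Vocals Take → 1
Mar 21 23:00 end Vocals Take → 0
Mar 21 23:00 start Sectional Mixing → 1
Mar 22 00:00 end Sectional Mixing → 0
Mar 22 08:00 start Chamber Take → 1
Mar 22 08:30 start Strings Session → 2
Mar 22 08:30 start Tech Rehearsal → 3
Mar 22 10:30 end Chamber Take → 2
Mar 22 11:00 end Strings Session → 1
Mar 22 13:30 end Tech Rehearsal → 0
Mar 22 14:30 start Brass Session → 1
Mar 22 19:30 end Brass Session → 0
Peak is 3, at Mar 22 08:30 (Chamber Take, Strings Session, Tech Rehearsal).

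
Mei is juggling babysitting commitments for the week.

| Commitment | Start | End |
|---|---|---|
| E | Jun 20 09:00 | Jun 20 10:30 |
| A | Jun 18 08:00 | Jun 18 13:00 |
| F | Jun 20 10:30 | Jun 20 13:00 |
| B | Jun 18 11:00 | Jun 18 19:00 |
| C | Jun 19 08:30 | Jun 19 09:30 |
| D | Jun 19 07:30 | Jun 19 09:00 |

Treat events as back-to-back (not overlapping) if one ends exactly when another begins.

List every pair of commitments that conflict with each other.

Sorted by start: A, B, D, C, E, F.
B starts before A ends → A and B overlap.
D starts after A ends; A is clear from here.
D starts after B ends; B is clear from here.
C starts before D ends → D and C overlap.
E starts after D ends; D is clear from here.
E starts after C ends; C is clear from here.
F starts exactly when E ends (back-to-back, no overlap).

A & B, C & D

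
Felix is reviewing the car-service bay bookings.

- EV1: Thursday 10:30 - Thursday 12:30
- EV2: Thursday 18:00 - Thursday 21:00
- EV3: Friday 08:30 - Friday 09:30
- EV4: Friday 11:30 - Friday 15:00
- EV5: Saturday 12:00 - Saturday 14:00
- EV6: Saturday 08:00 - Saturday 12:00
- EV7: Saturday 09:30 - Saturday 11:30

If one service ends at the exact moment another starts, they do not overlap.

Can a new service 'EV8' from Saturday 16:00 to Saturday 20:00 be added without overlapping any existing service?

Yes — the slot is free

EV1: ends Thursday 12:30 at or before EV8 starts Saturday 16:00 → clear.
EV2: ends Thursday 21:00 at or before EV8 starts Saturday 16:00 → clear.
EV3: ends Friday 09:30 at or before EV8 starts Saturday 16:00 → clear.
EV4: ends Friday 15:00 at or before EV8 starts Saturday 16:00 → clear.
EV6: ends Saturday 12:00 at or before EV8 starts Saturday 16:00 → clear.
EV7: ends Saturday 11:30 at or before EV8 starts Saturday 16:00 → clear.
EV5: ends Saturday 14:00 at or before EV8 starts Saturday 16:00 → clear.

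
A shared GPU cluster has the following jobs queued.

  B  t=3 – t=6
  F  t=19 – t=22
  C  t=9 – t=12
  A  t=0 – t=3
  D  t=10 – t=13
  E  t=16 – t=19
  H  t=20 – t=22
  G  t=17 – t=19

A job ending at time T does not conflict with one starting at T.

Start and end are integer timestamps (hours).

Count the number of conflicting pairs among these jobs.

Two intervals overlap when each starts before the other ends.
Sorted by start: A, B, C, D, E, G, F, H.
B starts exactly when A ends (back-to-back, no overlap) — done with A.
C starts after B ends — done with B.
D starts before C ends → C and D overlap.
E starts after C ends — done with C.
E starts after D ends — done with D.
G starts before E ends → E and G overlap.
F starts exactly when E ends (back-to-back, no overlap) — done with E.
F starts exactly when G ends (back-to-back, no overlap) — done with G.
H starts before F ends → F and H overlap.
Overlapping pairs: C & D, E & G, F & H — 3 in total.

3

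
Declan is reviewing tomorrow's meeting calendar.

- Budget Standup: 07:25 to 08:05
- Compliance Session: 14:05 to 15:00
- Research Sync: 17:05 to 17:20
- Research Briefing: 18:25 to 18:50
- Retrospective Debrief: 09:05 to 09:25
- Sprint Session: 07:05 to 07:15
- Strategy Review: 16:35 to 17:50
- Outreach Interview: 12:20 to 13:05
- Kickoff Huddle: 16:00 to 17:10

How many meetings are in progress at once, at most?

Walk through starts and ends in time order (an end at T is processed before a start at T):
07:05 start Sprint Session → 1
07:15 end Sprint Session → 0
07:25 start Budget Standup → 1
08:05 end Budget Standup → 0
09:05 start Retrospective Debrief → 1
09:25 end Retrospective Debrief → 0
12:20 start Outreach Interview → 1
13:05 end Outreach Interview → 0
14:05 start Compliance Session → 1
15:00 end Compliance Session → 0
16:00 start Kickoff Huddle → 1
16:35 start Strategy Review → 2
17:05 start Research Sync → 3
17:10 end Kickoff Huddle → 2
17:20 end Research Sync → 1
17:50 end Strategy Review → 0
18:25 start Research Briefing → 1
18:50 end Research Briefing → 0
Peak is 3, at 17:05 (Kickoff Huddle, Research Sync, Strategy Review).

3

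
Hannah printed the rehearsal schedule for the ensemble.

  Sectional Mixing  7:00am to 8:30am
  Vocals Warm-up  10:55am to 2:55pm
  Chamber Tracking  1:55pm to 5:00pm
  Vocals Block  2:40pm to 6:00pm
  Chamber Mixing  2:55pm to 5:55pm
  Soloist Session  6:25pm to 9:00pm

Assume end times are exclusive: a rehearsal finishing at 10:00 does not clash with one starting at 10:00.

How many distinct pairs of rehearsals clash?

Two intervals overlap when each starts before the other ends.
Sorted by start: Sectional Mixing, Vocals Warm-up, Chamber Tracking, Vocals Block, Chamber Mixing, Soloist Session.
Vocals Warm-up starts after Sectional Mixing ends; Sectional Mixing is clear from here.
Chamber Tracking starts before Vocals Warm-up ends → Vocals Warm-up and Chamber Tracking overlap.
Vocals Block starts before Vocals Warm-up ends → Vocals Warm-up and Vocals Block overlap.
Chamber Mixing starts exactly when Vocals Warm-up ends (back-to-back, no overlap); Vocals Warm-up is clear from here.
Vocals Block starts before Chamber Tracking ends → Chamber Tracking and Vocals Block overlap.
Chamber Mixing starts before Chamber Tracking ends → Chamber Tracking and Chamber Mixing overlap.
Soloist Session starts after Chamber Tracking ends.
Chamber Mixing starts before Vocals Block ends → Vocals Block and Chamber Mixing overlap.
Soloist Session starts after Vocals Block ends.
Soloist Session starts after Chamber Mixing ends.
Overlapping pairs: Chamber Mixing & Chamber Tracking, Chamber Mixing & Vocals Block, Chamber Tracking & Vocals Block, Chamber Tracking & Vocals Warm-up, Vocals Block & Vocals Warm-up — 5 in total.

5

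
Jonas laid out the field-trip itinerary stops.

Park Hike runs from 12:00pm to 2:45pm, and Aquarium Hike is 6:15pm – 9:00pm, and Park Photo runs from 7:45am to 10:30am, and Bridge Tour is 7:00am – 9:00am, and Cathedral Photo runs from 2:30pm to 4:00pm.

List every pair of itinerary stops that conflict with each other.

Bridge Tour & Park Photo, Cathedral Photo & Park Hike

Sorted by start: Bridge Tour, Park Photo, Park Hike, Cathedral Photo, Aquarium Hike.
Park Photo starts before Bridge Tour ends → Bridge Tour and Park Photo overlap.
Park Hike starts after Bridge Tour ends, so nothing later overlaps Bridge Tour either.
Park Hike starts after Park Photo ends, so nothing later overlaps Park Photo either.
Cathedral Photo starts before Park Hike ends → Park Hike and Cathedral Photo overlap.
Aquarium Hike starts after Park Hike ends.
Aquarium Hike starts after Cathedral Photo ends.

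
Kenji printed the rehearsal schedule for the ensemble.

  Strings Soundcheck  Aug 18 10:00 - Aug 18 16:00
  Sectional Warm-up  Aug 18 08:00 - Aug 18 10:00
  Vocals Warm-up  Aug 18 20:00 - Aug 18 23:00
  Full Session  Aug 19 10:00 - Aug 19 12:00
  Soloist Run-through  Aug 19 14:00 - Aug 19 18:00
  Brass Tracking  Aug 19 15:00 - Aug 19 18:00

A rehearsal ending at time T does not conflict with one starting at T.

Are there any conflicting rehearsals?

Sorted by start: Sectional Warm-up, Strings Soundcheck, Vocals Warm-up, Full Session, Soloist Run-through, Brass Tracking.
Strings Soundcheck starts exactly when Sectional Warm-up ends (back-to-back, no overlap), so nothing later overlaps Sectional Warm-up either.
Vocals Warm-up starts after Strings Soundcheck ends, so nothing later overlaps Strings Soundcheck either.
Full Session starts after Vocals Warm-up ends, so nothing later overlaps Vocals Warm-up either.
Soloist Run-through starts after Full Session ends, so nothing later overlaps Full Session either.
Brass Tracking starts before Soloist Run-through ends → Soloist Run-through and Brass Tracking overlap.
That's a conflict, so the schedule is not conflict-free.

Yes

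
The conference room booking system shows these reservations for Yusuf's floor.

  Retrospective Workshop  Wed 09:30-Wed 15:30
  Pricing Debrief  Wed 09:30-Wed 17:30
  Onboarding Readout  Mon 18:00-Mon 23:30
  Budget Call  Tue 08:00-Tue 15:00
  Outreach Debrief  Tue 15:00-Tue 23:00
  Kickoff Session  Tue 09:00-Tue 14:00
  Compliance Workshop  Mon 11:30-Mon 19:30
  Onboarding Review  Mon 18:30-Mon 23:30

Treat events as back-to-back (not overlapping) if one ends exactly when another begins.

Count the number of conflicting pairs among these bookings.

Sorted by start: Compliance Workshop, Onboarding Readout, Onboarding Review, Budget Call, Kickoff Session, Outreach Debrief, Retrospective Workshop, Pricing Debrief.
Onboarding Readout starts before Compliance Workshop ends → Compliance Workshop and Onboarding Readout overlap.
Onboarding Review starts before Compliance Workshop ends → Compliance Workshop and Onboarding Review overlap.
Budget Call starts after Compliance Workshop ends — done with Compliance Workshop.
Onboarding Review starts before Onboarding Readout ends → Onboarding Readout and Onboarding Review overlap.
Budget Call starts after Onboarding Readout ends — done with Onboarding Readout.
Budget Call starts after Onboarding Review ends — done with Onboarding Review.
Kickoff Session starts before Budget Call ends → Budget Call and Kickoff Session overlap.
Outreach Debrief starts exactly when Budget Call ends (back-to-back, no overlap) — done with Budget Call.
Outreach Debrief starts after Kickoff Session ends — done with Kickoff Session.
Retrospective Workshop starts after Outreach Debrief ends — done with Outreach Debrief.
Pricing Debrief starts before Retrospective Workshop ends → Retrospective Workshop and Pricing Debrief overlap.
Overlapping pairs: Budget Call & Kickoff Session, Compliance Workshop & Onboarding Readout, Compliance Workshop & Onboarding Review, Onboarding Readout & Onboarding Review, Pricing Debrief & Retrospective Workshop — 5 in total.

5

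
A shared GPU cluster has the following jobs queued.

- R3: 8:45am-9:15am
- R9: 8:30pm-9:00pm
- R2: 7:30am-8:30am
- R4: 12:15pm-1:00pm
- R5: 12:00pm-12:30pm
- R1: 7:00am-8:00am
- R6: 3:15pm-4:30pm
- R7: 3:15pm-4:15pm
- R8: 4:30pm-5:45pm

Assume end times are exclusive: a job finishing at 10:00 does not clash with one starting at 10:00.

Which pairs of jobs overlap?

R1 & R2, R4 & R5, R6 & R7

Sorted by start: R1, R2, R3, R5, R4, R6, R7, R8, R9.
R2 starts before R1 ends → R1 and R2 overlap.
R3 starts after R1 ends, so R1 has no further overlaps.
R3 starts after R2 ends, so R2 has no further overlaps.
R5 starts after R3 ends, so R3 has no further overlaps.
R4 starts before R5 ends → R5 and R4 overlap.
R6 starts after R5 ends, so R5 has no further overlaps.
R6 starts after R4 ends, so R4 has no further overlaps.
R7 starts before R6 ends → R6 and R7 overlap.
R8 starts exactly when R6 ends (back-to-back, no overlap), so R6 has no further overlaps.
R8 starts after R7 ends, so R7 has no further overlaps.
R9 starts after R8 ends.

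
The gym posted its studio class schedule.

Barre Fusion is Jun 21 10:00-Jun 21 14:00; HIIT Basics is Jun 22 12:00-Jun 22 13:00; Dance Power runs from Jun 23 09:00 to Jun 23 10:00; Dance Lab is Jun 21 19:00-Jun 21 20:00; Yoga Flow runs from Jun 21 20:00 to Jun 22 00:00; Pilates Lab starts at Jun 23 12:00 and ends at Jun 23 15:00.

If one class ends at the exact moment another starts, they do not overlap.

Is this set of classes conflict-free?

Yes

Sorted by start: Barre Fusion, Dance Lab, Yoga Flow, HIIT Basics, Dance Power, Pilates Lab.
Dance Lab starts after Barre Fusion ends; Barre Fusion is clear from here.
Yoga Flow starts exactly when Dance Lab ends (back-to-back, no overlap); Dance Lab is clear from here.
HIIT Basics starts after Yoga Flow ends; Yoga Flow is clear from here.
Dance Power starts after HIIT Basics ends; HIIT Basics is clear from here.
Pilates Lab starts after Dance Power ends.
Every pair is clear; the schedule has no overlaps.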